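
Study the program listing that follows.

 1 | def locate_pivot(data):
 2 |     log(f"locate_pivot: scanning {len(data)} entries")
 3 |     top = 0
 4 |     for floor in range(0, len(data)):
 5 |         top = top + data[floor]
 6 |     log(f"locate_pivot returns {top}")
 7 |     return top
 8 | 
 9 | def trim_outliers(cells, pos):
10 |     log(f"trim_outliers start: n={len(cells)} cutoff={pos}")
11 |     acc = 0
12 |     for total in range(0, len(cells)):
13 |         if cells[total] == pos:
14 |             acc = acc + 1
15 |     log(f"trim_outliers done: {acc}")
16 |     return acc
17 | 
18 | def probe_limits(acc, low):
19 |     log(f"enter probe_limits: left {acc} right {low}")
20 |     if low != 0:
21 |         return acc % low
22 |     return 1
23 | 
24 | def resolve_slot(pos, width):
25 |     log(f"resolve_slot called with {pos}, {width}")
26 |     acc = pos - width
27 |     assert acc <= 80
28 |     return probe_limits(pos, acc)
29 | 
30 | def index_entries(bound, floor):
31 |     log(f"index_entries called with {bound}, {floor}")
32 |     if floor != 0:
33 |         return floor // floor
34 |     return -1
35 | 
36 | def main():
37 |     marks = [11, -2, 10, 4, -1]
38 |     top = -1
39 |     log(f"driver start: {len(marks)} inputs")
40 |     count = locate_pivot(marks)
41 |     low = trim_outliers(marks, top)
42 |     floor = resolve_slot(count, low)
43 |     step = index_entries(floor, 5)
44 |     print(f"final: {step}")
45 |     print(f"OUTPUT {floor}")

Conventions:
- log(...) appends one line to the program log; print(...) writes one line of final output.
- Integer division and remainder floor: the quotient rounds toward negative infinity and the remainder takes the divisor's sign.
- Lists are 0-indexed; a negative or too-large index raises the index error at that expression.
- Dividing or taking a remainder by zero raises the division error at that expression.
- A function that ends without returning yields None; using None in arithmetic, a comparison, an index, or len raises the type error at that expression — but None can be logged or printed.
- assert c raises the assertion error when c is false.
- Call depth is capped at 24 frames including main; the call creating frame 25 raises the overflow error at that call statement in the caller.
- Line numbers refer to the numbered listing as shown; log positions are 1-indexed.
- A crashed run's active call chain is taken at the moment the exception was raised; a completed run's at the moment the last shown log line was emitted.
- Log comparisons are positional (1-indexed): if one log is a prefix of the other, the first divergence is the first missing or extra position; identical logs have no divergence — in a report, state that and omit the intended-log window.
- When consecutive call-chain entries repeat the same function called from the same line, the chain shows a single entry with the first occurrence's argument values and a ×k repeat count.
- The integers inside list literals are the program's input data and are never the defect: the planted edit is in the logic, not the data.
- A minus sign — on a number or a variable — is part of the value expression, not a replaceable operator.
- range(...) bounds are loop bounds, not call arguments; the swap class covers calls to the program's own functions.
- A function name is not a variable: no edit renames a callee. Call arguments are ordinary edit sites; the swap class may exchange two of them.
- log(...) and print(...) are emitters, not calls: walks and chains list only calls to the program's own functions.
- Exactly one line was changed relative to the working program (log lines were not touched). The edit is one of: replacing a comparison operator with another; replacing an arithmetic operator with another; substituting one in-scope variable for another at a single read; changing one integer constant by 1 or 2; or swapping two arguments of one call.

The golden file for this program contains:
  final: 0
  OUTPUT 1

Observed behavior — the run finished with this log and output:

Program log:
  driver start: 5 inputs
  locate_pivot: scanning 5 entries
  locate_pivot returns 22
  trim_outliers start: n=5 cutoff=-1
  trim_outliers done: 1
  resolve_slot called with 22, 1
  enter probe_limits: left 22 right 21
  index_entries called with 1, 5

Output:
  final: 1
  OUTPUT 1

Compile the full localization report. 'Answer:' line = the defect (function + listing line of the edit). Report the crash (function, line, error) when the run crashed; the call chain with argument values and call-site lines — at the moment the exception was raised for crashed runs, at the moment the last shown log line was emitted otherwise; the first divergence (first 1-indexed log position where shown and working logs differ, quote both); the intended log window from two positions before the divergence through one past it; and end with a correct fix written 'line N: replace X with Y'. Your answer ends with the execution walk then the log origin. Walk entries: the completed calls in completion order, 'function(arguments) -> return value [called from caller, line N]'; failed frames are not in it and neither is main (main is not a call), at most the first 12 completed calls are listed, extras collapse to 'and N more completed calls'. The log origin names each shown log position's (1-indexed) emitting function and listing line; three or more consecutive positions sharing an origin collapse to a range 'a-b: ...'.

Answer: the defect is in index_entries at line 33.
Core observation: Nothing in the log betrays the bug — only the output does.
Call chain: main -> index_entries(1, 5) (called at line 43).
First divergence: there is none — every log position agrees.
Execution walk:
  locate_pivot([11, -2, 10, 4, -1]) -> 22  [called from main, line 40]
  trim_outliers([11, -2, 10, 4, -1], -1) -> 1  [called from main, line 41]
  probe_limits(22, 21) -> 1  [called from resolve_slot, line 28]
  resolve_slot(22, 1) -> 1  [called from main, line 42]
  index_entries(1, 5) -> 1  [called from main, line 43]
Origin of each log line:
  1: logged in main at line 39
  2: logged in locate_pivot at line 2
  3: logged in locate_pivot at line 6
  4: logged in trim_outliers at line 10
  5: logged in trim_outliers at line 15
  6: logged in resolve_slot at line 25
  7: logged in probe_limits at line 19
  8: logged in index_entries at line 31
A correct fix: line 33: replace `floor // floor` with `bound // floor`.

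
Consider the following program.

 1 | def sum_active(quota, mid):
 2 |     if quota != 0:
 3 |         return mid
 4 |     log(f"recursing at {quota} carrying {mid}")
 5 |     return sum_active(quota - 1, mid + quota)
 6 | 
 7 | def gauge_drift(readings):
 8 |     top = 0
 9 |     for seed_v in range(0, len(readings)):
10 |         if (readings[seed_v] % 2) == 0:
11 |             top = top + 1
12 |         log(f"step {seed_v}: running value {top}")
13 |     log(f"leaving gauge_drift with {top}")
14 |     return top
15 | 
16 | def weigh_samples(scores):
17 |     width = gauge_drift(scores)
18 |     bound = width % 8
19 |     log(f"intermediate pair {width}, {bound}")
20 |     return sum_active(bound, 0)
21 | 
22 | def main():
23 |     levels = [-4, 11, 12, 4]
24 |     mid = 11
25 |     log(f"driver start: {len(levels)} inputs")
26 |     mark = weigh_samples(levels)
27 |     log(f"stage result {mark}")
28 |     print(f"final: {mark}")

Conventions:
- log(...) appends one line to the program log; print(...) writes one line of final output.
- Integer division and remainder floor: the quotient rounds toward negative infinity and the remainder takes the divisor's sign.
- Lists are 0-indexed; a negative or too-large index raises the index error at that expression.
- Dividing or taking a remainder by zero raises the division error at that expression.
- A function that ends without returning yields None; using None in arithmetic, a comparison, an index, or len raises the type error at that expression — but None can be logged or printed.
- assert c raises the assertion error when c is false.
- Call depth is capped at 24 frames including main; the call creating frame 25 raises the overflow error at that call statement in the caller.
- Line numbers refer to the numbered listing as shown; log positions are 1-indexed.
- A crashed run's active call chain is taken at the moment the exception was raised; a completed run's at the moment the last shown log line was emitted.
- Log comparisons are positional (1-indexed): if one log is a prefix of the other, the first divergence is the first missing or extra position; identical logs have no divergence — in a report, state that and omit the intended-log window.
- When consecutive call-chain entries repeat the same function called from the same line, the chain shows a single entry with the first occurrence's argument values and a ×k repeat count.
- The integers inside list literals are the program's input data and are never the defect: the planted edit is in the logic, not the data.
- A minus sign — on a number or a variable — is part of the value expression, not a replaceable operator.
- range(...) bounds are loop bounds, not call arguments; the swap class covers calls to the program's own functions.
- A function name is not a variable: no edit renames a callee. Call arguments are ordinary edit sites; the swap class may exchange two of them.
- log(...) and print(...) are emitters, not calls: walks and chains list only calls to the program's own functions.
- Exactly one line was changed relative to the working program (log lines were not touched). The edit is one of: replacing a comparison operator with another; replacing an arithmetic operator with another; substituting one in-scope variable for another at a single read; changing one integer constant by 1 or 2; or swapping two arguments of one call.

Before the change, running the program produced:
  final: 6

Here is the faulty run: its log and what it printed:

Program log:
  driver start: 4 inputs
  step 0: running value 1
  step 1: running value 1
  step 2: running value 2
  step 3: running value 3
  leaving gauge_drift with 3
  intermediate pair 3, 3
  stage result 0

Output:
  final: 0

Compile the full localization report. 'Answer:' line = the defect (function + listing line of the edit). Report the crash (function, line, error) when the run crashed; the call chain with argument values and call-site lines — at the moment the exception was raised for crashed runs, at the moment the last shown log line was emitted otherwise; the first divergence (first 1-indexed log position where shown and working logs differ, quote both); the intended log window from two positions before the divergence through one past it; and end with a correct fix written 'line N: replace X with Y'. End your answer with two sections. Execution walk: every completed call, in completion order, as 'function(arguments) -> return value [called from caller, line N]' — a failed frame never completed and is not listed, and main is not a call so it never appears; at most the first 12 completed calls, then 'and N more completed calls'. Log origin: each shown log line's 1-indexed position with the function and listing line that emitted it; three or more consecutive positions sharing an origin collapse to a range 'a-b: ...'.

Answer: the defect is in sum_active at line 2.
Key fact: The earliest visible damage is log position 8 — 'stage result 0' rather than the intended 'recursing at 3 carrying 0'.
Call chain: main.
First divergence: position 8 — shown 'stage result 0', intended 'recursing at 3 carrying 0'.
Intended log window:
  6: leaving gauge_drift with 3
  7: intermediate pair 3, 3
  8: recursing at 3 carrying 0
  9: recursing at 2 carrying 3
Execution walk:
  gauge_drift([-4, 11, 12, 4]) -> 3  [called from weigh_samples, line 17]
  sum_active(3, 0) -> 0  [called from weigh_samples, line 20]
  weigh_samples([-4, 11, 12, 4]) -> 0  [called from main, line 26]
Log origins:
  1 — main, line 25
  2-5 — gauge_drift, line 12
  6 — gauge_drift, line 13
  7 — weigh_samples, line 19
  8 — main, line 27
A correct fix: line 2: replace `!=` with `<=`.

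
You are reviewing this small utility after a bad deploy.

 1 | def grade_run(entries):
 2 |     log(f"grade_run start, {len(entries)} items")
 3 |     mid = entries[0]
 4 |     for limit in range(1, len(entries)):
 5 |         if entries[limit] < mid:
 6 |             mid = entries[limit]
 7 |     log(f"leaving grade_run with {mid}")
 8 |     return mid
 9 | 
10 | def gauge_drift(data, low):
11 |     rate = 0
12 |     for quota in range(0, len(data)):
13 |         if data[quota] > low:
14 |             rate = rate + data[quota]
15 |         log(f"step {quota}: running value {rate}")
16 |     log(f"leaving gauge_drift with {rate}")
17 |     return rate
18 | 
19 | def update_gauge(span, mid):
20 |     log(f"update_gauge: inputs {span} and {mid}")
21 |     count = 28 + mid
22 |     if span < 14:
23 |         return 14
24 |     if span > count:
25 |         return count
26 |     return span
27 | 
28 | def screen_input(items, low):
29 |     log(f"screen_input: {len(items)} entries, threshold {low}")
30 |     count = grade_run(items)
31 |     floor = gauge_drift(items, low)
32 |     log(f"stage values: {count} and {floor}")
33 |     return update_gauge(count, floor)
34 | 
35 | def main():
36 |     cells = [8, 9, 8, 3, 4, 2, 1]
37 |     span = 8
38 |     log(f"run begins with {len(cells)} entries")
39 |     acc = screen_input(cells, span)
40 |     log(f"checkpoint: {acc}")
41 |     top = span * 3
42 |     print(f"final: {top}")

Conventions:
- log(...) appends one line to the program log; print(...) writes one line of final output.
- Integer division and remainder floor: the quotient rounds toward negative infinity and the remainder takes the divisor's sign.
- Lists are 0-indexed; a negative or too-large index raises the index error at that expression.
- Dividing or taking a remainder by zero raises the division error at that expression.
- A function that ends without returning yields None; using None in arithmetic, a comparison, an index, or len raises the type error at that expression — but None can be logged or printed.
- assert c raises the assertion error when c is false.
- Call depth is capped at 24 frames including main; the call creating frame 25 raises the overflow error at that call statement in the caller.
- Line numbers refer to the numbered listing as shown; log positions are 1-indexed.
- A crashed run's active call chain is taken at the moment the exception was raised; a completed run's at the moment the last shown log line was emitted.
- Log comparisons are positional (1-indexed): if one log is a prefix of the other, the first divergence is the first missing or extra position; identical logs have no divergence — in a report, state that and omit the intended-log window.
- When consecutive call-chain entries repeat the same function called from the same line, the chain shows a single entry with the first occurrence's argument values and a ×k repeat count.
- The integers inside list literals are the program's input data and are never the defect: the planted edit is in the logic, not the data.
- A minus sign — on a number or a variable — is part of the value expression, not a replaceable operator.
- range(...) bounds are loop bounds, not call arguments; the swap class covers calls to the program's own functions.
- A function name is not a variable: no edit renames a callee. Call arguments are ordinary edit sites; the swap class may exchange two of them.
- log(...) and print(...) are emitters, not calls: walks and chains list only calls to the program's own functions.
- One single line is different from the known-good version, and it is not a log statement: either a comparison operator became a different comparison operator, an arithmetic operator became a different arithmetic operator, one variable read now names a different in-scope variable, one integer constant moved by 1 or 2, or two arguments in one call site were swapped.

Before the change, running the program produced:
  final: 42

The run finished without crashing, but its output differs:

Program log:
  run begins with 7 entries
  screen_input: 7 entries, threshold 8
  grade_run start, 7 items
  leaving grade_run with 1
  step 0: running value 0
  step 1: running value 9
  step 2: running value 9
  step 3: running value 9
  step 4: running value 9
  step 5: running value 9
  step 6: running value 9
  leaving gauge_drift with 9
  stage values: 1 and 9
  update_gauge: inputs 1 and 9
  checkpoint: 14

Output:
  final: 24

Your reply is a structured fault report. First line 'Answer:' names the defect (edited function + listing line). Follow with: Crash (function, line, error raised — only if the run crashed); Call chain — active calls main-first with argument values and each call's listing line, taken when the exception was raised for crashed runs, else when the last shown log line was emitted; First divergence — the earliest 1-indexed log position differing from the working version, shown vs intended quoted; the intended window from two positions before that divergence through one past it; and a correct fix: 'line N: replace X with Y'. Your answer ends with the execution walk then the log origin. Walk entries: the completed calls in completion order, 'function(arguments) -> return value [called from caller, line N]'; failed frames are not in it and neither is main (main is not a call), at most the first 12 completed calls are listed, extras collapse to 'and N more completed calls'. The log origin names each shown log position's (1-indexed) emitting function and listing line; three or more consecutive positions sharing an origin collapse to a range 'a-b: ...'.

Answer: the defect is in main at line 41.
The tell: The two runs log identically and part ways only at the printed values.
Call chain: main.
First divergence: none; the two logs match at every position.
Execution walk:
  grade_run([8, 9, 8, 3, 4, 2, 1]) -> 1  [called from screen_input, line 30]
  gauge_drift([8, 9, 8, 3, 4, 2, 1], 8) -> 9  [called from screen_input, line 31]
  update_gauge(1, 9) -> 14  [called from screen_input, line 33]
  screen_input([8, 9, 8, 3, 4, 2, 1], 8) -> 14  [called from main, line 39]
Log origin:
  1: logged in main at line 38
  2: logged in screen_input at line 29
  3: logged in grade_run at line 2
  4: logged in grade_run at line 7
  5-11: logged in gauge_drift at line 15
  12: logged in gauge_drift at line 16
  13: logged in screen_input at line 32
  14: logged in update_gauge at line 20
  15: logged in main at line 40
A correct fix: line 41: replace `span` with `acc`.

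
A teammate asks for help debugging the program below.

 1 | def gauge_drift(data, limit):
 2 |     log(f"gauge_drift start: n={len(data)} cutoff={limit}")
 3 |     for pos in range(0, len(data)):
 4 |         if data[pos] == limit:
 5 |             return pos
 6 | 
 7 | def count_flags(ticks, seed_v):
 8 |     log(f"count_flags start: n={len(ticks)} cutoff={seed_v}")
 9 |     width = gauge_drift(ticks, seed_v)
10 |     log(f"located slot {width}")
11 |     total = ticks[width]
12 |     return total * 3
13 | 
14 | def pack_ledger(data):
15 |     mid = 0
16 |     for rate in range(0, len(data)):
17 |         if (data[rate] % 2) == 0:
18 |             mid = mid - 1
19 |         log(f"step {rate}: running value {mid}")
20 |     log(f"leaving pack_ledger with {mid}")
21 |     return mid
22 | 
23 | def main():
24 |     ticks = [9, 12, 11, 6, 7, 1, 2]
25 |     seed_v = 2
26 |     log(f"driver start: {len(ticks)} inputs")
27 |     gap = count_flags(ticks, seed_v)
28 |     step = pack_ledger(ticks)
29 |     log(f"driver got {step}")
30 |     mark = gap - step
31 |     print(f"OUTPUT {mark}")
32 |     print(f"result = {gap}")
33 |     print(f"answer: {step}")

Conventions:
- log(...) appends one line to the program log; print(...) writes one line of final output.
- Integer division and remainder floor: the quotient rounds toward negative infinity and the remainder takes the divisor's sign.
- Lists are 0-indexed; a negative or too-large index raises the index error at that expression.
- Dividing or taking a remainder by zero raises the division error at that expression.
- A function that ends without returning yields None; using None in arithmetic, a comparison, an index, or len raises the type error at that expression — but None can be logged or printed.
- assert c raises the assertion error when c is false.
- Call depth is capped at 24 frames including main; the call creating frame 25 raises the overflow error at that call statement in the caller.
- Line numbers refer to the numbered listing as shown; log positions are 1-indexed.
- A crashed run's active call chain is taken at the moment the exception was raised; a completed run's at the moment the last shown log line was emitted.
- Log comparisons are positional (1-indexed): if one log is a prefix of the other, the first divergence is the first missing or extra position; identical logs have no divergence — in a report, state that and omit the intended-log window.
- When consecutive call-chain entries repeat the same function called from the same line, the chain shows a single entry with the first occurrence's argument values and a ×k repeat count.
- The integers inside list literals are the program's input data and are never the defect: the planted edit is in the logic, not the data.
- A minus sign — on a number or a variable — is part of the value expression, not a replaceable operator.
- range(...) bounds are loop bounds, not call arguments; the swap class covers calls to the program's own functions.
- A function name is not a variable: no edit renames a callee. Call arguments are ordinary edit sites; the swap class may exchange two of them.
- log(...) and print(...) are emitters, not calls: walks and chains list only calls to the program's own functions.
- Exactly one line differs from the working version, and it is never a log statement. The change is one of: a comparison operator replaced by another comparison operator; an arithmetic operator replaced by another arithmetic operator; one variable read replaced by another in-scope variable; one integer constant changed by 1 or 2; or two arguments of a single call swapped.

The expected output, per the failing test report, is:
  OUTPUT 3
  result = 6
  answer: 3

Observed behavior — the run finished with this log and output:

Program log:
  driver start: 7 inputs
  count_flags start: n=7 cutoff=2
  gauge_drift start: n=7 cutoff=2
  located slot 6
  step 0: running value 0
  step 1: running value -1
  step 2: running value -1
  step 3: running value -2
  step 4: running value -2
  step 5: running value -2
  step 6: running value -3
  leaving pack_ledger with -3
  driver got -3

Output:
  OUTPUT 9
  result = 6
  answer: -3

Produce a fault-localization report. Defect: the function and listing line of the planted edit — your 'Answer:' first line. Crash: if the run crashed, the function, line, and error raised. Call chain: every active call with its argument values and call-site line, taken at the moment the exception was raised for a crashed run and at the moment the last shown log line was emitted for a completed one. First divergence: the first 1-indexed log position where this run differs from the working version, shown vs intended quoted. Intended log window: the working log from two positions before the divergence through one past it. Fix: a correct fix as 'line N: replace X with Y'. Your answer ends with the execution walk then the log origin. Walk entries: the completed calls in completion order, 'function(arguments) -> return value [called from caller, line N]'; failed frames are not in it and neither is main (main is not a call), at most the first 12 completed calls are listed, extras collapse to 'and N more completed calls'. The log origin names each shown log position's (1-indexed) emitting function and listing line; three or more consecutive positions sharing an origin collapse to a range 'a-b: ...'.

Answer: the defect is in pack_ledger at line 18.
The tell: Everything matches until log position 6, which reads 'step 1: running value -1' in place of 'step 1: running value 1'.
Call chain: main.
First divergence: position 6 — shown 'step 1: running value -1', intended 'step 1: running value 1'.
Intended log window:
  4: located slot 6
  5: step 0: running value 0
  6: step 1: running value 1
  7: step 2: running value 1
Execution walk:
  gauge_drift([9, 12, 11, 6, 7, 1, 2], 2) -> 6  [called from count_flags, line 9]
  count_flags([9, 12, 11, 6, 7, 1, 2], 2) -> 6  [called from main, line 27]
  pack_ledger([9, 12, 11, 6, 7, 1, 2]) -> -3  [called from main, line 28]
Log line origins:
  1 — main, line 26
  2 — count_flags, line 8
  3 — gauge_drift, line 2
  4 — count_flags, line 10
  5-11 — pack_ledger, line 19
  12 — pack_ledger, line 20
  13 — main, line 29
A correct fix: line 18: replace `-` with `+`.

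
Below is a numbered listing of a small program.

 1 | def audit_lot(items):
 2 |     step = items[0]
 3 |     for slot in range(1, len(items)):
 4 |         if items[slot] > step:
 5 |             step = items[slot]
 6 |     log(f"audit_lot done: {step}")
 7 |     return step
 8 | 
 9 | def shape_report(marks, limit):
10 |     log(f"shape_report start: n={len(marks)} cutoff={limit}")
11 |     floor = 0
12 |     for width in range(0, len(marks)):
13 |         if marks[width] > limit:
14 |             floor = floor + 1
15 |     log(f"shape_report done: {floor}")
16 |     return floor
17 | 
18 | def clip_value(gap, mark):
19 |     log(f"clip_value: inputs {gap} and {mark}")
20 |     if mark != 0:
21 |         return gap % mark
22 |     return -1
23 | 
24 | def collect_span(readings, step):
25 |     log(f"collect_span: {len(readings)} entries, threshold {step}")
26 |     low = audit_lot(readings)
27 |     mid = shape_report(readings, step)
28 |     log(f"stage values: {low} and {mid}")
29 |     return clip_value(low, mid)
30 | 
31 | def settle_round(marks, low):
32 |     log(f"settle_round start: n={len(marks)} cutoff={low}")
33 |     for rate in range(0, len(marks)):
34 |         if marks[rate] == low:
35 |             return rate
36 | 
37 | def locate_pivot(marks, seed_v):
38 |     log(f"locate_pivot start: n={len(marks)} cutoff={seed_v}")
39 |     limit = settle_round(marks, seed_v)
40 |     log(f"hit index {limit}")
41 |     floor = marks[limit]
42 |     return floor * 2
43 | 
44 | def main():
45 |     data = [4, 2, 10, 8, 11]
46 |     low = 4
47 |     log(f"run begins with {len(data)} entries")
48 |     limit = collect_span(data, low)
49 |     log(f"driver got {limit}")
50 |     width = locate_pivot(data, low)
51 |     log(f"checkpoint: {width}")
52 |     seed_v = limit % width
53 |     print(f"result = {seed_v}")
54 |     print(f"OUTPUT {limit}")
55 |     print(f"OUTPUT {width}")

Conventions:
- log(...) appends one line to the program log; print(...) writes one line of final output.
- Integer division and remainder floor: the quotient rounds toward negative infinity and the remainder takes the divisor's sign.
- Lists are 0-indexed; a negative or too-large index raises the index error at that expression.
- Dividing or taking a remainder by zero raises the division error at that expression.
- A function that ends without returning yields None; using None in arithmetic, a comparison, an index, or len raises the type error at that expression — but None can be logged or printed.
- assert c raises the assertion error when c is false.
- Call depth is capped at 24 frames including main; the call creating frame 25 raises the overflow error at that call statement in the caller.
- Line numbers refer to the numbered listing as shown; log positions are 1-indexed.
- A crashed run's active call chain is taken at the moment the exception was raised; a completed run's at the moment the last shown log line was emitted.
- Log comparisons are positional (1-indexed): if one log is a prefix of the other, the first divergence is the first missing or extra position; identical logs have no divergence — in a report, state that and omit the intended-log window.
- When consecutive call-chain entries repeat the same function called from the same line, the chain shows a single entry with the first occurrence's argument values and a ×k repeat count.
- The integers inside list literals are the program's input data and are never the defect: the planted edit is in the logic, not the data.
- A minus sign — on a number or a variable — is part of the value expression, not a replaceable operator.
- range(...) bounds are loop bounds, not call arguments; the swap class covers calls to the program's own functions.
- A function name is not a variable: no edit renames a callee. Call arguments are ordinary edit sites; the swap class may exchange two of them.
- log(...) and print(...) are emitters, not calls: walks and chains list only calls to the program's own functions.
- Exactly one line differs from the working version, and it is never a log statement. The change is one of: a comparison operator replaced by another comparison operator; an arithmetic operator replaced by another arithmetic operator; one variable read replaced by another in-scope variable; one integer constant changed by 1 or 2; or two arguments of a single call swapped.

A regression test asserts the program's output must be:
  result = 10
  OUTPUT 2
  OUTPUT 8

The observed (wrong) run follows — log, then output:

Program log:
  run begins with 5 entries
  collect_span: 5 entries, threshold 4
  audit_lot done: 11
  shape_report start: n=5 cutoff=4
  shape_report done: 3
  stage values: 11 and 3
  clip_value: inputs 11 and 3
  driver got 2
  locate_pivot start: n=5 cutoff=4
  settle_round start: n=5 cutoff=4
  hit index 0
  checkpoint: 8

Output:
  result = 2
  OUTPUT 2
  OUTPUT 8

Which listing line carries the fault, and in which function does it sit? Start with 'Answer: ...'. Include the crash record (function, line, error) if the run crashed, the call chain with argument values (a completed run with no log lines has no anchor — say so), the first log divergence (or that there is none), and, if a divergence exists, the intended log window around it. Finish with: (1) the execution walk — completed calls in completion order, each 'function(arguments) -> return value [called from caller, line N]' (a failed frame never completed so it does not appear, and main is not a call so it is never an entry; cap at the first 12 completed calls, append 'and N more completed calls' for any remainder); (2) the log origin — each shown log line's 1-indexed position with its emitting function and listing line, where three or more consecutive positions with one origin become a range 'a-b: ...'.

Answer: the defect is in main at line 52.
Key observation: The two runs log identically and part ways only at the printed values.
Call chain: main.
First divergence: none; the two logs match at every position.
Execution walk:
  audit_lot([4, 2, 10, 8, 11]) -> 11  [called from collect_span, line 26]
  shape_report([4, 2, 10, 8, 11], 4) -> 3  [called from collect_span, line 27]
  clip_value(11, 3) -> 2  [called from collect_span, line 29]
  collect_span([4, 2, 10, 8, 11], 4) -> 2  [called from main, line 48]
  settle_round([4, 2, 10, 8, 11], 4) -> 0  [called from locate_pivot, line 39]
  locate_pivot([4, 2, 10, 8, 11], 4) -> 8  [called from main, line 50]
Log line origins:
  1: emitted by main (line 47)
  2: emitted by collect_span (line 25)
  3: emitted by audit_lot (line 6)
  4: emitted by shape_report (line 10)
  5: emitted by shape_report (line 15)
  6: emitted by collect_span (line 28)
  7: emitted by clip_value (line 19)
  8: emitted by main (line 49)
  9: emitted by locate_pivot (line 38)
  10: emitted by settle_round (line 32)
  11: emitted by locate_pivot (line 40)
  12: emitted by main (line 51)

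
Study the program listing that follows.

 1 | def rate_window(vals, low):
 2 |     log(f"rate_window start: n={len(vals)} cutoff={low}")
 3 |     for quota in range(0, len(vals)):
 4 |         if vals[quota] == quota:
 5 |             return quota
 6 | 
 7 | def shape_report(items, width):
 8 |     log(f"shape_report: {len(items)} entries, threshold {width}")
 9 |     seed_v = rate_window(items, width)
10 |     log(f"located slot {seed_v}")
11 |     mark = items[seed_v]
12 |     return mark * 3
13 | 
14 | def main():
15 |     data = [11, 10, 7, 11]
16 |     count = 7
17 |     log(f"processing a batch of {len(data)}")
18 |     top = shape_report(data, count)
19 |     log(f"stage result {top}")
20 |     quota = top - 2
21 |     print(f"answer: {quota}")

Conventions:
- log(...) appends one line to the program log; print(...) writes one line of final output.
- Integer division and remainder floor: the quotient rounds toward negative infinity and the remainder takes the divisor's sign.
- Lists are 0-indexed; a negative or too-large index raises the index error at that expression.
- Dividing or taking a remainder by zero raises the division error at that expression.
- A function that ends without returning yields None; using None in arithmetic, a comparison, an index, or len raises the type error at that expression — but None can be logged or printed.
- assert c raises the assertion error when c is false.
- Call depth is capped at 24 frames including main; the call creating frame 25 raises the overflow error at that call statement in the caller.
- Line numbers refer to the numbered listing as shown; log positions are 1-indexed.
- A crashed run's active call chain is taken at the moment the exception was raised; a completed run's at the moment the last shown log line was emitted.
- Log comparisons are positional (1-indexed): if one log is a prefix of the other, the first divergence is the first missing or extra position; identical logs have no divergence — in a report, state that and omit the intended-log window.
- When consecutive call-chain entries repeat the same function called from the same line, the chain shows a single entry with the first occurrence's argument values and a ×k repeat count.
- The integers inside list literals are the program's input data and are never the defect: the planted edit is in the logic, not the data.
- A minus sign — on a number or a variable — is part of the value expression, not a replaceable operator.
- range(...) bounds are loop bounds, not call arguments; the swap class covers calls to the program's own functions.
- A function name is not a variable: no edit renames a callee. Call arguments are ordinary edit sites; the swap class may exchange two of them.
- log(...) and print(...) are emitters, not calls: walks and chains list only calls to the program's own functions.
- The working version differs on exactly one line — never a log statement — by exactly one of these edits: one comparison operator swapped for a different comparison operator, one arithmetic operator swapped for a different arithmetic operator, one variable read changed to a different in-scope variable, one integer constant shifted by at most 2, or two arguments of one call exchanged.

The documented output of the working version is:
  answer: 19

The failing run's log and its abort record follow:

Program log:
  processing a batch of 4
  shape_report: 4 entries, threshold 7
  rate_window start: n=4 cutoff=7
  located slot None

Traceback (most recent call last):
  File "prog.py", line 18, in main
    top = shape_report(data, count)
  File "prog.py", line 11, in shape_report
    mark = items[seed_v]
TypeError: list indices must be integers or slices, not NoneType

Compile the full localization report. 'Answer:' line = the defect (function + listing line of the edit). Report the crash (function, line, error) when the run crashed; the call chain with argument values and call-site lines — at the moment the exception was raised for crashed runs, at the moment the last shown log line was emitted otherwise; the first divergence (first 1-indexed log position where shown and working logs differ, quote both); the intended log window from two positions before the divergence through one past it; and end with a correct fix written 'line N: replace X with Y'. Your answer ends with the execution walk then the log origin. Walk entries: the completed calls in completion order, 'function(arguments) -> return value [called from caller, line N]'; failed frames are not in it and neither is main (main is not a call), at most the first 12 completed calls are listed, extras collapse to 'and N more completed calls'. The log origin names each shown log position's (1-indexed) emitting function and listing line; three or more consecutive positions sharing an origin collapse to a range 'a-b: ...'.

Answer: the defect is in rate_window at line 4.
Core observation: Position 4 is the first bad log line: 'located slot None' should read 'located slot 2'.
Crash: shape_report, line 11, TypeError.
Call chain: main -> shape_report([11, 10, 7, 11], 7) (called at line 18).
First divergence: at position 4 the run shows 'located slot None' where the working version logs 'located slot 2'.
Intended log window:
  2: shape_report: 4 entries, threshold 7
  3: rate_window start: n=4 cutoff=7
  4: located slot 2
  5: stage result 21
Execution walk:
  rate_window([11, 10, 7, 11], 7) -> None  [called from shape_report, line 9]
Log origin:
  1 — main, line 17
  2 — shape_report, line 8
  3 — rate_window, line 2
  4 — shape_report, line 10
A correct fix: line 4: replace `vals[quota] == quota` with `vals[quota] == low`.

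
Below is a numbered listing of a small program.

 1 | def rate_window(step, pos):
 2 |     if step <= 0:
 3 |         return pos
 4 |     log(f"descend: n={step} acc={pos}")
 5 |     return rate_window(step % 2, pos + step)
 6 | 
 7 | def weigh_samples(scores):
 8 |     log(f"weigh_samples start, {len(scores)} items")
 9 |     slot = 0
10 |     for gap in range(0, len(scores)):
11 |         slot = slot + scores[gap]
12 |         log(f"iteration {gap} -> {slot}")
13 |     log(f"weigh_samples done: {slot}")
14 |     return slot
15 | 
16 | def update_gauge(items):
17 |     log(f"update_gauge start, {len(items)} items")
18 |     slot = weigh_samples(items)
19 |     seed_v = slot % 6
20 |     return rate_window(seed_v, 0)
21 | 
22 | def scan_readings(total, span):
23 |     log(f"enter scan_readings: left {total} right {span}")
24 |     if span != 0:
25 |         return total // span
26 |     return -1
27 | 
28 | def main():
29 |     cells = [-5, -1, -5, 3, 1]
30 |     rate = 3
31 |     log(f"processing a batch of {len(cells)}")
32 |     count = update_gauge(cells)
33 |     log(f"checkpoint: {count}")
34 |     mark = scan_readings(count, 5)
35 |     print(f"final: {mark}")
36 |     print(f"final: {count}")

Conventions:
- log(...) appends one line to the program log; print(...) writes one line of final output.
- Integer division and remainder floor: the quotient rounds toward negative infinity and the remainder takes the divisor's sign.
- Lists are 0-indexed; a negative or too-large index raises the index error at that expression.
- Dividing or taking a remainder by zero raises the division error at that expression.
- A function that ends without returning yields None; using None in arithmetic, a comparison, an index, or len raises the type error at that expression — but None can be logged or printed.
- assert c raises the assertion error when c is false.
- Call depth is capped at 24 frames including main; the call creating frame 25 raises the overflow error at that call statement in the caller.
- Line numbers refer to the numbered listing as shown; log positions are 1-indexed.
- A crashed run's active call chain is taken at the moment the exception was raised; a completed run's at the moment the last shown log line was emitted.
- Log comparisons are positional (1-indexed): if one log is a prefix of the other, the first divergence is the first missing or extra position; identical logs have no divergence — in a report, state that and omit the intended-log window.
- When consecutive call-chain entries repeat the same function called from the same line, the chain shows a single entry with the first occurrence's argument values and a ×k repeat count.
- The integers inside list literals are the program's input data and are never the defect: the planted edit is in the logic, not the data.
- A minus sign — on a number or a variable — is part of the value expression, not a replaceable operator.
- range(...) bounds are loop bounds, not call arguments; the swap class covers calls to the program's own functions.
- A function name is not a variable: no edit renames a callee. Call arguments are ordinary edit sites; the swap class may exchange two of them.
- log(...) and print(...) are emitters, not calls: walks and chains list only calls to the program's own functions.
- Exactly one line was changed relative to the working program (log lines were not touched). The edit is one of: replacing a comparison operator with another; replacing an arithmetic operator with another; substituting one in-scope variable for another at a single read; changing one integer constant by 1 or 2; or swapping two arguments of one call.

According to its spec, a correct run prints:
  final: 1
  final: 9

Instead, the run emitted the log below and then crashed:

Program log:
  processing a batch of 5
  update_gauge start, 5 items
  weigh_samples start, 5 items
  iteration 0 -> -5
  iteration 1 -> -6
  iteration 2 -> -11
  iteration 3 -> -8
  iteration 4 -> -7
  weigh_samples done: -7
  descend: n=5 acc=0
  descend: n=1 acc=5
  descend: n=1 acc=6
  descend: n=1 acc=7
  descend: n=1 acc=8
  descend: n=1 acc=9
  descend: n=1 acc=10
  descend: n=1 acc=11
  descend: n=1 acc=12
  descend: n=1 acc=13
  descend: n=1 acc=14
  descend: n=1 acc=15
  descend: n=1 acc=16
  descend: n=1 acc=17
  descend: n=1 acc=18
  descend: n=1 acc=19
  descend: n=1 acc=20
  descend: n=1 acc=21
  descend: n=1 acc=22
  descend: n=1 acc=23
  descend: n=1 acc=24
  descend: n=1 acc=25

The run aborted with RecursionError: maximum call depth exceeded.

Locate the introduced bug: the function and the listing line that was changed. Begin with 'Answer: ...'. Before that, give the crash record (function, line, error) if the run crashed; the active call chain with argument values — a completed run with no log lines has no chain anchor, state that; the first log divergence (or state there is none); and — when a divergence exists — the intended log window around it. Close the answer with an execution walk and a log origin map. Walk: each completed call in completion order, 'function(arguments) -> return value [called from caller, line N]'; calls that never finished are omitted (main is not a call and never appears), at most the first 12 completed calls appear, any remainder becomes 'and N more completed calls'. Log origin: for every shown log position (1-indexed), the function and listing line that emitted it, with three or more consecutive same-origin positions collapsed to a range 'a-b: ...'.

Answer: the defect is in rate_window at line 5.
Key observation: Position 11 is the first bad log line: 'descend: n=1 acc=5' should read 'descend: n=3 acc=5'.
Crash: rate_window, line 5, RecursionError.
Call chain: main -> update_gauge([-5, -1, -5, 3, 1]) (called at line 32) -> rate_window(5, 0) (called at line 20) -> rate_window(1, 5) (called at line 5) ×21.
First divergence: at position 11 the run shows 'descend: n=1 acc=5' where the working version logs 'descend: n=3 acc=5'.
Intended log window:
  9: weigh_samples done: -7
  10: descend: n=5 acc=0
  11: descend: n=3 acc=5
  12: descend: n=1 acc=8
Execution walk:
  weigh_samples([-5, -1, -5, 3, 1]) -> -7  [called from update_gauge, line 18]
Log line origins:
  1: emitted by main (line 31)
  2: emitted by update_gauge (line 17)
  3: emitted by weigh_samples (line 8)
  4-8: emitted by weigh_samples (line 12)
  9: emitted by weigh_samples (line 13)
  10-31: emitted by rate_window (line 4)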